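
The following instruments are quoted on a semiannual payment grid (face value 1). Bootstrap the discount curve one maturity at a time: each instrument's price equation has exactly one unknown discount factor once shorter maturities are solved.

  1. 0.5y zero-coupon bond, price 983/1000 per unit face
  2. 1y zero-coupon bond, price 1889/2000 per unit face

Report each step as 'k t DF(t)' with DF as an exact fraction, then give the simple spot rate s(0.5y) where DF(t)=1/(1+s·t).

step 1 [0.5y] zero: DF = P = 983/1000 ≈ 0.983000
step 2 [1y] zero: DF = P = 1889/2000 ≈ 0.944500

1 1/2 983/1000
2 1 1889/2000
s(0.5y) = (1/(983/1000) − 1)/(1/2) = 34/983 ≈ 3.4588%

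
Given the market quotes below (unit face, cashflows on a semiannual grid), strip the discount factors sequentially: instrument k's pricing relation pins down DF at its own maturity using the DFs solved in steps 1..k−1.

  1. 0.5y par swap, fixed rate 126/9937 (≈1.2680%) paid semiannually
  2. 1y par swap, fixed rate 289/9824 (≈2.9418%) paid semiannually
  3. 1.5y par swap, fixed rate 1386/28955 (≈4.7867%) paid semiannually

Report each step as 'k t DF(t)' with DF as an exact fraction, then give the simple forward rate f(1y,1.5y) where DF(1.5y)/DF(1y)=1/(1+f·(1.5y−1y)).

step 1 [0.5y] swap r/2=63/9937: DF=(1 − 63/9937·(0))/(1+63/9937) = 9937/10000 ≈ 0.993700
step 2 [1y] swap r/2=289/19648: DF=(1 − 289/19648·(0.993700))/(1+289/19648) = 9711/10000 ≈ 0.971100
step 3 [1.5y] swap r/2=693/28955: DF=(1 − 693/28955·(0.993700+0.971100))/(1+693/28955) = 9307/10000 ≈ 0.930700

1 1/2 9937/10000
2 1 9711/10000
3 3/2 9307/10000
f(1y,1.5y) = ((9711/10000)/(9307/10000) − 1)/(1/2) = 808/9307 ≈ 8.6816%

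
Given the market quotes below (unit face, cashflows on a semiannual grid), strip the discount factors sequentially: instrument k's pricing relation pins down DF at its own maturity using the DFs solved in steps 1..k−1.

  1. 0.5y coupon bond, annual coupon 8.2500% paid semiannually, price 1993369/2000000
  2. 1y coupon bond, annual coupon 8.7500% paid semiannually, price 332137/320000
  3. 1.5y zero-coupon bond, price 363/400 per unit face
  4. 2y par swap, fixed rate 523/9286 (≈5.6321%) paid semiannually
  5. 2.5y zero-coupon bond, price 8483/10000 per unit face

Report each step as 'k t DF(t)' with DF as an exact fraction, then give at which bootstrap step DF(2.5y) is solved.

1 1/2 2393/2500
2 1 9543/10000
3 3/2 363/400
4 2 4477/5000
5 5/2 8483/10000
DF(2.5y) is solved at step 5

step 1 [0.5y] bond c/2=33/800: DF=(1993369/2000000 − 33/800·(0))/(1+33/800) = 2393/2500 ≈ 0.957200
step 2 [1y] bond c/2=7/160: DF=(332137/320000 − 7/160·(0.957200))/(1+7/160) = 9543/10000 ≈ 0.954300
step 3 [1.5y] zero: DF = P = 363/400 ≈ 0.907500
step 4 [2y] swap r/2=523/18572: DF=(1 − 523/18572·(0.957200+0.954300+0.907500))/(1+523/18572) = 4477/5000 ≈ 0.895400
step 5 [2.5y] zero: DF = P = 8483/10000 ≈ 0.848300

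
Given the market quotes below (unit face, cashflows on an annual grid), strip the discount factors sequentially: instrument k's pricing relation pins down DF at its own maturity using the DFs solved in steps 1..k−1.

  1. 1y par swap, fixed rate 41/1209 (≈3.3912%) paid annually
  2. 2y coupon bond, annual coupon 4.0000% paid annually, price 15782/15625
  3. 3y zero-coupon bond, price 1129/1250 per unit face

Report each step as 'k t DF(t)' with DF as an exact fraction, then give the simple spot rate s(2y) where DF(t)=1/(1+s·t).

step 1 [1y] swap r/1=41/1209: DF=(1 − 41/1209·(0))/(1+41/1209) = 1209/1250 ≈ 0.967200
step 2 [2y] bond c/1=1/25: DF=(15782/15625 − 1/25·(0.967200))/(1+1/25) = 467/500 ≈ 0.934000
step 3 [3y] zero: DF = P = 1129/1250 ≈ 0.903200

1 1 1209/1250
2 2 467/500
3 3 1129/1250
s(2y) = (1/(467/500) − 1)/(2) = 33/934 ≈ 3.5332%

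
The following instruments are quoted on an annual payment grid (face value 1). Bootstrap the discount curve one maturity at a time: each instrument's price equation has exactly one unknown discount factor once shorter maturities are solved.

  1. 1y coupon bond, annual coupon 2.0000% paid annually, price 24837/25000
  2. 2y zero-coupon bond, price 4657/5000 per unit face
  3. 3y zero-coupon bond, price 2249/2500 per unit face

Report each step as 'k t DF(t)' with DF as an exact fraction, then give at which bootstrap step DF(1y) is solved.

1 1 487/500
2 2 4657/5000
3 3 2249/2500
DF(1y) is solved at step 1

step 1 [1y] bond c/1=1/50: DF=(24837/25000 − 1/50·(0))/(1+1/50) = 487/500 ≈ 0.974000
step 2 [2y] zero: DF = P = 4657/5000 ≈ 0.931400
step 3 [3y] zero: DF = P = 2249/2500 ≈ 0.899600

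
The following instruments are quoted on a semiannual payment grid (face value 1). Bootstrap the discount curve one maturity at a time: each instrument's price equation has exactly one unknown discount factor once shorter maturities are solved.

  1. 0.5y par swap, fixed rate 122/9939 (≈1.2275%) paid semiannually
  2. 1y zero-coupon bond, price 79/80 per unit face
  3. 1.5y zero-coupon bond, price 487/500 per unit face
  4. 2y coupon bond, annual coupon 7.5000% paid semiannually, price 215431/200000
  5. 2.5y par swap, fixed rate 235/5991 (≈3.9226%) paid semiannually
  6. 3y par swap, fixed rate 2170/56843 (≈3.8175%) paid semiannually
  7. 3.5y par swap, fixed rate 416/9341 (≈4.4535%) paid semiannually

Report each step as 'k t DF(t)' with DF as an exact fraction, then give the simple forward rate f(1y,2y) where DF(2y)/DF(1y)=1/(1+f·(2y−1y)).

step 1 [0.5y] swap r/2=61/9939: DF=(1 − 61/9939·(0))/(1+61/9939) = 9939/10000 ≈ 0.993900
step 2 [1y] zero: DF = P = 79/80 ≈ 0.987500
step 3 [1.5y] zero: DF = P = 487/500 ≈ 0.974000
step 4 [2y] bond c/2=3/80: DF=(215431/200000 − 3/80·(0.993900+0.987500+0.974000))/(1+3/80) = 4657/5000 ≈ 0.931400
step 5 [2.5y] swap r/2=235/11982: DF=(1 − 235/11982·(0.993900+0.987500+0.974000+0.931400))/(1+235/11982) = 453/500 ≈ 0.906000
step 6 [3y] swap r/2=1085/56843: DF=(1 − 1085/56843·(0.993900+0.987500+0.974000+0.931400+0.906000))/(1+1085/56843) = 1783/2000 ≈ 0.891500
step 7 [3.5y] swap r/2=208/9341: DF=(1 − 208/9341·(0.993900+0.987500+0.974000+0.931400+0.906000+0.891500))/(1+208/9341) = 534/625 ≈ 0.854400

1 1/2 9939/10000
2 1 79/80
3 3/2 487/500
4 2 4657/5000
5 5/2 453/500
6 3 1783/2000
7 7/2 534/625
f(1y,2y) = ((79/80)/(4657/5000) − 1)/(1) = 561/9314 ≈ 6.0232%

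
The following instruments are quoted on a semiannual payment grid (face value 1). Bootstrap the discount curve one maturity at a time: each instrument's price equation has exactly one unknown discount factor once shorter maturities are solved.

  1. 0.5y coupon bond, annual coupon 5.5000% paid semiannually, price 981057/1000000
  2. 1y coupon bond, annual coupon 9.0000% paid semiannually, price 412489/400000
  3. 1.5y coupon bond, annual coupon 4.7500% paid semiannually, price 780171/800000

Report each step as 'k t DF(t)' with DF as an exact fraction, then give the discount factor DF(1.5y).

step 1 [0.5y] bond c/2=11/400: DF=(981057/1000000 − 11/400·(0))/(1+11/400) = 2387/2500 ≈ 0.954800
step 2 [1y] bond c/2=9/200: DF=(412489/400000 − 9/200·(0.954800))/(1+9/200) = 9457/10000 ≈ 0.945700
step 3 [1.5y] bond c/2=19/800: DF=(780171/800000 − 19/800·(0.954800+0.945700))/(1+19/800) = 1817/2000 ≈ 0.908500

1 1/2 2387/2500
2 1 9457/10000
3 3/2 1817/2000
DF(1.5y) = 1817/2000 ≈ 0.908500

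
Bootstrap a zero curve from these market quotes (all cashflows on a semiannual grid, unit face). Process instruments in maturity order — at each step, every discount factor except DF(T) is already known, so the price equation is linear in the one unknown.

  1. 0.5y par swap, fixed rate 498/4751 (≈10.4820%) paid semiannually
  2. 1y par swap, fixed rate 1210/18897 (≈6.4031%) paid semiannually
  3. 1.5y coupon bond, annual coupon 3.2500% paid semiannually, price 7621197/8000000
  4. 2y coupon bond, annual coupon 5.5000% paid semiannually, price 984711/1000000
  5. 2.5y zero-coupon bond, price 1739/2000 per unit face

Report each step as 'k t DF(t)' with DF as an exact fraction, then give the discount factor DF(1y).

1 1/2 4751/5000
2 1 1879/2000
3 3/2 567/625
4 2 1767/2000
5 5/2 1739/2000
DF(1y) = 1879/2000 ≈ 0.939500

step 1 [0.5y] swap r/2=249/4751: DF=(1 − 249/4751·(0))/(1+249/4751) = 4751/5000 ≈ 0.950200
step 2 [1y] swap r/2=605/18897: DF=(1 − 605/18897·(0.950200))/(1+605/18897) = 1879/2000 ≈ 0.939500
step 3 [1.5y] bond c/2=13/800: DF=(7621197/8000000 − 13/800·(0.950200+0.939500))/(1+13/800) = 567/625 ≈ 0.907200
step 4 [2y] bond c/2=11/400: DF=(984711/1000000 − 11/400·(0.950200+0.939500+0.907200))/(1+11/400) = 1767/2000 ≈ 0.883500
step 5 [2.5y] zero: DF = P = 1739/2000 ≈ 0.869500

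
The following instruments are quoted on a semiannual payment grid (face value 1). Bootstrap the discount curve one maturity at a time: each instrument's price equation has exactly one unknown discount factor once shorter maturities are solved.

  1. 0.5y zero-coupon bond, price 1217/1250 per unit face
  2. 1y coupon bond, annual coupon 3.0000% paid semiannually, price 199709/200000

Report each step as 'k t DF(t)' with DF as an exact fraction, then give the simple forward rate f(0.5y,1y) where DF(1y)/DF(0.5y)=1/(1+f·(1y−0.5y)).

step 1 [0.5y] zero: DF = P = 1217/1250 ≈ 0.973600
step 2 [1y] bond c/2=3/200: DF=(199709/200000 − 3/200·(0.973600))/(1+3/200) = 4847/5000 ≈ 0.969400

1 1/2 1217/1250
2 1 4847/5000
f(0.5y,1y) = ((1217/1250)/(4847/5000) − 1)/(1/2) = 42/4847 ≈ 0.8665%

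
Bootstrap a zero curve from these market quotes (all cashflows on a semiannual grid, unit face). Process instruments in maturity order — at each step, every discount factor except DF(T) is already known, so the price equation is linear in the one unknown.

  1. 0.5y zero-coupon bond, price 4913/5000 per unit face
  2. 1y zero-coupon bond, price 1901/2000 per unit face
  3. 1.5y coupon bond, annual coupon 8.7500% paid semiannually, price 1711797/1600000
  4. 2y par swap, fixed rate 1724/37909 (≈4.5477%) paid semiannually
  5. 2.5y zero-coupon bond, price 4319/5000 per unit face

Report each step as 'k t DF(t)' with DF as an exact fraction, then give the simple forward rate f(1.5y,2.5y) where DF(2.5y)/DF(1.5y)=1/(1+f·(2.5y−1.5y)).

1 1/2 4913/5000
2 1 1901/2000
3 3/2 118/125
4 2 4569/5000
5 5/2 4319/5000
f(1.5y,2.5y) = ((118/125)/(4319/5000) − 1)/(1) = 401/4319 ≈ 9.2846%

step 1 [0.5y] zero: DF = P = 4913/5000 ≈ 0.982600
step 2 [1y] zero: DF = P = 1901/2000 ≈ 0.950500
step 3 [1.5y] bond c/2=7/160: DF=(1711797/1600000 − 7/160·(0.982600+0.950500))/(1+7/160) = 118/125 ≈ 0.944000
step 4 [2y] swap r/2=862/37909: DF=(1 − 862/37909·(0.982600+0.950500+0.944000))/(1+862/37909) = 4569/5000 ≈ 0.913800
step 5 [2.5y] zero: DF = P = 4319/5000 ≈ 0.863800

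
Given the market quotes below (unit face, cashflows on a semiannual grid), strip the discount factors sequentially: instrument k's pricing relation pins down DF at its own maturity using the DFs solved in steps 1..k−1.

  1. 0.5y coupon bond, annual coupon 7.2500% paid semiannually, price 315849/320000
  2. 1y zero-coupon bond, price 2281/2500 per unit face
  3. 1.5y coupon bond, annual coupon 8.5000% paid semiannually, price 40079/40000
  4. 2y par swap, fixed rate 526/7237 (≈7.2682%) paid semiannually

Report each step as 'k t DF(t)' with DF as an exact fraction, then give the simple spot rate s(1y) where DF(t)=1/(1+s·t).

1 1/2 381/400
2 1 2281/2500
3 3/2 8851/10000
4 2 1737/2000
s(1y) = (1/(2281/2500) − 1)/(1) = 219/2281 ≈ 9.6011%

step 1 [0.5y] bond c/2=29/800: DF=(315849/320000 − 29/800·(0))/(1+29/800) = 381/400 ≈ 0.952500
step 2 [1y] zero: DF = P = 2281/2500 ≈ 0.912400
step 3 [1.5y] bond c/2=17/400: DF=(40079/40000 − 17/400·(0.952500+0.912400))/(1+17/400) = 8851/10000 ≈ 0.885100
step 4 [2y] swap r/2=263/7237: DF=(1 − 263/7237·(0.952500+0.912400+0.885100))/(1+263/7237) = 1737/2000 ≈ 0.868500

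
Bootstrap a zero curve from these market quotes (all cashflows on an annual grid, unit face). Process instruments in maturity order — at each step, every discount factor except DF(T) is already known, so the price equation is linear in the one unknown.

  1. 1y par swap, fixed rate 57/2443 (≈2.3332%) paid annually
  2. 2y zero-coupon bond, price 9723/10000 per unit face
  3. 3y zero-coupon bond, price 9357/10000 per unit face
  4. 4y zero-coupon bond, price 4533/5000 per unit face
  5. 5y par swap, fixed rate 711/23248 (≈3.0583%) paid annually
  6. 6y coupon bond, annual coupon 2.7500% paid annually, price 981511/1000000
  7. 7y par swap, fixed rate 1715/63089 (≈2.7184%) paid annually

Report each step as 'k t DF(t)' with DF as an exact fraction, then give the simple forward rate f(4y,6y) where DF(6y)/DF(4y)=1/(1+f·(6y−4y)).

step 1 [1y] swap r/1=57/2443: DF=(1 − 57/2443·(0))/(1+57/2443) = 2443/2500 ≈ 0.977200
step 2 [2y] zero: DF = P = 9723/10000 ≈ 0.972300
step 3 [3y] zero: DF = P = 9357/10000 ≈ 0.935700
step 4 [4y] zero: DF = P = 4533/5000 ≈ 0.906600
step 5 [5y] swap r/1=711/23248: DF=(1 − 711/23248·(0.977200+0.972300+0.935700+0.906600))/(1+711/23248) = 4289/5000 ≈ 0.857800
step 6 [6y] bond c/1=11/400: DF=(981511/1000000 − 11/400·(0.977200+0.972300+0.935700+0.906600+0.857800))/(1+11/400) = 2077/2500 ≈ 0.830800
step 7 [7y] swap r/1=1715/63089: DF=(1 − 1715/63089·(0.977200+0.972300+0.935700+0.906600+0.857800+0.830800))/(1+1715/63089) = 1657/2000 ≈ 0.828500

1 1 2443/2500
2 2 9723/10000
3 3 9357/10000
4 4 4533/5000
5 5 4289/5000
6 6 2077/2500
7 7 1657/2000
f(4y,6y) = ((4533/5000)/(2077/2500) − 1)/(2) = 379/8308 ≈ 4.5619%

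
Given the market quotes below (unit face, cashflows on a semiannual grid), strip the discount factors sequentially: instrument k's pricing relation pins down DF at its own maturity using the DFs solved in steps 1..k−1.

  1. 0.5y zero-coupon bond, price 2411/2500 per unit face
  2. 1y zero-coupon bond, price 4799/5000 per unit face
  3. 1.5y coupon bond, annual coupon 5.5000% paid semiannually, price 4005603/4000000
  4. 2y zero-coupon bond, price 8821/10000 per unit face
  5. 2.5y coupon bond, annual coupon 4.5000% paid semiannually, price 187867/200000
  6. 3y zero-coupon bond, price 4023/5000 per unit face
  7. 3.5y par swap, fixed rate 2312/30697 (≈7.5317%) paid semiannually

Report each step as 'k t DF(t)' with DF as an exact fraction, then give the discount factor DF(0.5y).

1 1/2 2411/2500
2 1 4799/5000
3 3/2 9231/10000
4 2 8821/10000
5 5/2 4183/5000
6 3 4023/5000
7 7/2 961/1250
DF(0.5y) = 2411/2500 ≈ 0.964400

step 1 [0.5y] zero: DF = P = 2411/2500 ≈ 0.964400
step 2 [1y] zero: DF = P = 4799/5000 ≈ 0.959800
step 3 [1.5y] bond c/2=11/400: DF=(4005603/4000000 − 11/400·(0.964400+0.959800))/(1+11/400) = 9231/10000 ≈ 0.923100
step 4 [2y] zero: DF = P = 8821/10000 ≈ 0.882100
step 5 [2.5y] bond c/2=9/400: DF=(187867/200000 − 9/400·(0.964400+0.959800+0.923100+0.882100))/(1+9/400) = 4183/5000 ≈ 0.836600
step 6 [3y] zero: DF = P = 4023/5000 ≈ 0.804600
step 7 [3.5y] swap r/2=1156/30697: DF=(1 − 1156/30697·(0.964400+0.959800+0.923100+0.882100+0.836600+0.804600))/(1+1156/30697) = 961/1250 ≈ 0.768800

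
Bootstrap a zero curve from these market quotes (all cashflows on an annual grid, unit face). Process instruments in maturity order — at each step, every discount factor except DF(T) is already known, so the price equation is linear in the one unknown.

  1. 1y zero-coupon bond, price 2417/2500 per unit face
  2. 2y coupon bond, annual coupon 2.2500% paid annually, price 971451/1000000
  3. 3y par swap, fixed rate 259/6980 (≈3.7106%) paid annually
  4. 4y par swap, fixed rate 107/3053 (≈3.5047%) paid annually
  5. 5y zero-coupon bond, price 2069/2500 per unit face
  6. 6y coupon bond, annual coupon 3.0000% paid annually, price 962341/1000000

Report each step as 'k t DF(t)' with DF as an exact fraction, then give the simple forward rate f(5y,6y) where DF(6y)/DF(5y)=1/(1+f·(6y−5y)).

1 1 2417/2500
2 2 1161/1250
3 3 2241/2500
4 4 2179/2500
5 5 2069/2500
6 6 1607/2000
f(5y,6y) = ((2069/2500)/(1607/2000) − 1)/(1) = 241/8035 ≈ 2.9994%

step 1 [1y] zero: DF = P = 2417/2500 ≈ 0.966800
step 2 [2y] bond c/1=9/400: DF=(971451/1000000 − 9/400·(0.966800))/(1+9/400) = 1161/1250 ≈ 0.928800
step 3 [3y] swap r/1=259/6980: DF=(1 − 259/6980·(0.966800+0.928800))/(1+259/6980) = 2241/2500 ≈ 0.896400
step 4 [4y] swap r/1=107/3053: DF=(1 − 107/3053·(0.966800+0.928800+0.896400))/(1+107/3053) = 2179/2500 ≈ 0.871600
step 5 [5y] zero: DF = P = 2069/2500 ≈ 0.827600
step 6 [6y] bond c/1=3/100: DF=(962341/1000000 − 3/100·(0.966800+0.928800+0.896400+0.871600+0.827600))/(1+3/100) = 1607/2000 ≈ 0.803500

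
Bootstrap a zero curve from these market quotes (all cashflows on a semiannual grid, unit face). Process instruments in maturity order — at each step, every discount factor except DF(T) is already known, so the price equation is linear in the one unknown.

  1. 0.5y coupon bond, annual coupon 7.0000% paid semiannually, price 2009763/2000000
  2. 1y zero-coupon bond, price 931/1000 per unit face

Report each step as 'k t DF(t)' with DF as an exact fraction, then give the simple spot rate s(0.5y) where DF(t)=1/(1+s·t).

1 1/2 9709/10000
2 1 931/1000
s(0.5y) = (1/(9709/10000) − 1)/(1/2) = 582/9709 ≈ 5.9944%

step 1 [0.5y] bond c/2=7/200: DF=(2009763/2000000 − 7/200·(0))/(1+7/200) = 9709/10000 ≈ 0.970900
step 2 [1y] zero: DF = P = 931/1000 ≈ 0.931000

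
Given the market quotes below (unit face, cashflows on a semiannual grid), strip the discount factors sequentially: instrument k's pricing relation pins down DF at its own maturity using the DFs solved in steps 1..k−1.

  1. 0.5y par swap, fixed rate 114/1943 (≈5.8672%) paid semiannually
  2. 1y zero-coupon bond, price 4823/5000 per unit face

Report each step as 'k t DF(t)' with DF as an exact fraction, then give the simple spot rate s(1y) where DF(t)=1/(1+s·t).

step 1 [0.5y] swap r/2=57/1943: DF=(1 − 57/1943·(0))/(1+57/1943) = 1943/2000 ≈ 0.971500
step 2 [1y] zero: DF = P = 4823/5000 ≈ 0.964600

1 1/2 1943/2000
2 1 4823/5000
s(1y) = (1/(4823/5000) − 1)/(1) = 177/4823 ≈ 3.6699%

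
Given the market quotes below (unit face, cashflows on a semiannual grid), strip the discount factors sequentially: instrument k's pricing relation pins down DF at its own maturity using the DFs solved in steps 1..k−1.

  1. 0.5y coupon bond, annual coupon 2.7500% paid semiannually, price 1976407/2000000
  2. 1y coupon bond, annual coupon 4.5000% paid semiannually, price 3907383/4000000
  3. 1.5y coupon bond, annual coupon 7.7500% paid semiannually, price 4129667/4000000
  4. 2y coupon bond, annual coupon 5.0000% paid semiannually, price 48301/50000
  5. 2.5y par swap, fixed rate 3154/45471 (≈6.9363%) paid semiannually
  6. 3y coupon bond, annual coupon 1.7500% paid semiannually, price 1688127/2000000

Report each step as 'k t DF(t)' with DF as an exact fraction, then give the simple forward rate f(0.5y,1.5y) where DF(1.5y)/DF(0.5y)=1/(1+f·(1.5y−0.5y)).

step 1 [0.5y] bond c/2=11/800: DF=(1976407/2000000 − 11/800·(0))/(1+11/800) = 2437/2500 ≈ 0.974800
step 2 [1y] bond c/2=9/400: DF=(3907383/4000000 − 9/400·(0.974800))/(1+9/400) = 9339/10000 ≈ 0.933900
step 3 [1.5y] bond c/2=31/800: DF=(4129667/4000000 − 31/800·(0.974800+0.933900))/(1+31/800) = 9227/10000 ≈ 0.922700
step 4 [2y] bond c/2=1/40: DF=(48301/50000 − 1/40·(0.974800+0.933900+0.922700))/(1+1/40) = 4367/5000 ≈ 0.873400
step 5 [2.5y] swap r/2=1577/45471: DF=(1 − 1577/45471·(0.974800+0.933900+0.922700+0.873400))/(1+1577/45471) = 8423/10000 ≈ 0.842300
step 6 [3y] bond c/2=7/800: DF=(1688127/2000000 − 7/800·(0.974800+0.933900+0.922700+0.873400+0.842300))/(1+7/800) = 7973/10000 ≈ 0.797300

1 1/2 2437/2500
2 1 9339/10000
3 3/2 9227/10000
4 2 4367/5000
5 5/2 8423/10000
6 3 7973/10000
f(0.5y,1.5y) = ((2437/2500)/(9227/10000) − 1)/(1) = 521/9227 ≈ 5.6465%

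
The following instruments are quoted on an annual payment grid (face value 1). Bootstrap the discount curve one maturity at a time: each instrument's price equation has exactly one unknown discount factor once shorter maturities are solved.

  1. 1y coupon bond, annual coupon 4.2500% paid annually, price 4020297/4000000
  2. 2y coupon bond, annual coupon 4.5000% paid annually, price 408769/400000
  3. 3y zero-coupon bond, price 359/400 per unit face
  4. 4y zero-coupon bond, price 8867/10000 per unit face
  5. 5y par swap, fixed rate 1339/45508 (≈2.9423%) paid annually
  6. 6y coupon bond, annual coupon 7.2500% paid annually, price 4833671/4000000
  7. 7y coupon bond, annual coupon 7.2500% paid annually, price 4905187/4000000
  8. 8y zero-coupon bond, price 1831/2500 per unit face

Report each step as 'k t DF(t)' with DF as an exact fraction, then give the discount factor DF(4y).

1 1 9641/10000
2 2 2341/2500
3 3 359/400
4 4 8867/10000
5 5 8661/10000
6 6 8191/10000
7 7 1951/2500
8 8 1831/2500
DF(4y) = 8867/10000 ≈ 0.886700

step 1 [1y] bond c/1=17/400: DF=(4020297/4000000 − 17/400·(0))/(1+17/400) = 9641/10000 ≈ 0.964100
step 2 [2y] bond c/1=9/200: DF=(408769/400000 − 9/200·(0.964100))/(1+9/200) = 2341/2500 ≈ 0.936400
step 3 [3y] zero: DF = P = 359/400 ≈ 0.897500
step 4 [4y] zero: DF = P = 8867/10000 ≈ 0.886700
step 5 [5y] swap r/1=1339/45508: DF=(1 − 1339/45508·(0.964100+0.936400+0.897500+0.886700))/(1+1339/45508) = 8661/10000 ≈ 0.866100
step 6 [6y] bond c/1=29/400: DF=(4833671/4000000 − 29/400·(0.964100+0.936400+0.897500+0.886700+0.866100))/(1+29/400) = 8191/10000 ≈ 0.819100
step 7 [7y] bond c/1=29/400: DF=(4905187/4000000 − 29/400·(0.964100+0.936400+0.897500+0.886700+0.866100+0.819100))/(1+29/400) = 1951/2500 ≈ 0.780400
step 8 [8y] zero: DF = P = 1831/2500 ≈ 0.732400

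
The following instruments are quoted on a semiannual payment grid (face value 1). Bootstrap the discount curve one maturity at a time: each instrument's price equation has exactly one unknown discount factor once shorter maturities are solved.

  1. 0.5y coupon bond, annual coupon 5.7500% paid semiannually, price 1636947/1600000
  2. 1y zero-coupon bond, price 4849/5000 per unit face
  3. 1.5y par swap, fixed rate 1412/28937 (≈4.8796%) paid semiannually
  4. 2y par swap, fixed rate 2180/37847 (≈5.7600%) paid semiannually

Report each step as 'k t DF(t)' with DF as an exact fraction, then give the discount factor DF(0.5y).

1 1/2 1989/2000
2 1 4849/5000
3 3/2 4647/5000
4 2 891/1000
DF(0.5y) = 1989/2000 ≈ 0.994500

step 1 [0.5y] bond c/2=23/800: DF=(1636947/1600000 − 23/800·(0))/(1+23/800) = 1989/2000 ≈ 0.994500
step 2 [1y] zero: DF = P = 4849/5000 ≈ 0.969800
step 3 [1.5y] swap r/2=706/28937: DF=(1 − 706/28937·(0.994500+0.969800))/(1+706/28937) = 4647/5000 ≈ 0.929400
step 4 [2y] swap r/2=1090/37847: DF=(1 − 1090/37847·(0.994500+0.969800+0.929400))/(1+1090/37847) = 891/1000 ≈ 0.891000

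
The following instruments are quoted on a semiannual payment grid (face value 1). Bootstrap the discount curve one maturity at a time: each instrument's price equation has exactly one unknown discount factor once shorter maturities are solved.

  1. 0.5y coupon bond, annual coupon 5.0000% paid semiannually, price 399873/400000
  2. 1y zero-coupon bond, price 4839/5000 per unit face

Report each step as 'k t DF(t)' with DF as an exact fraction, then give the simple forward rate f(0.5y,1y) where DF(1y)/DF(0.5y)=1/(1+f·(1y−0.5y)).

1 1/2 9753/10000
2 1 4839/5000
f(0.5y,1y) = ((9753/10000)/(4839/5000) − 1)/(1/2) = 25/1613 ≈ 1.5499%

step 1 [0.5y] bond c/2=1/40: DF=(399873/400000 − 1/40·(0))/(1+1/40) = 9753/10000 ≈ 0.975300
step 2 [1y] zero: DF = P = 4839/5000 ≈ 0.967800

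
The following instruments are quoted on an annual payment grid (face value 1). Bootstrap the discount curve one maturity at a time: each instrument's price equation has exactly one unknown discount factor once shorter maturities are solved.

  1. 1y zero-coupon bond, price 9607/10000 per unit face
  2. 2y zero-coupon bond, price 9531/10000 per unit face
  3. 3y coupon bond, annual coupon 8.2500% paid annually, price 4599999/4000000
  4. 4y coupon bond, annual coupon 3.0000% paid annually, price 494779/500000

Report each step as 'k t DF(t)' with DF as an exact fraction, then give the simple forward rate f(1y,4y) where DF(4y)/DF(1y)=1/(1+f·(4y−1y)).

step 1 [1y] zero: DF = P = 9607/10000 ≈ 0.960700
step 2 [2y] zero: DF = P = 9531/10000 ≈ 0.953100
step 3 [3y] bond c/1=33/400: DF=(4599999/4000000 − 33/400·(0.960700+0.953100))/(1+33/400) = 1833/2000 ≈ 0.916500
step 4 [4y] bond c/1=3/100: DF=(494779/500000 − 3/100·(0.960700+0.953100+0.916500))/(1+3/100) = 8783/10000 ≈ 0.878300

1 1 9607/10000
2 2 9531/10000
3 3 1833/2000
4 4 8783/10000
f(1y,4y) = ((9607/10000)/(8783/10000) − 1)/(3) = 824/26349 ≈ 3.1273%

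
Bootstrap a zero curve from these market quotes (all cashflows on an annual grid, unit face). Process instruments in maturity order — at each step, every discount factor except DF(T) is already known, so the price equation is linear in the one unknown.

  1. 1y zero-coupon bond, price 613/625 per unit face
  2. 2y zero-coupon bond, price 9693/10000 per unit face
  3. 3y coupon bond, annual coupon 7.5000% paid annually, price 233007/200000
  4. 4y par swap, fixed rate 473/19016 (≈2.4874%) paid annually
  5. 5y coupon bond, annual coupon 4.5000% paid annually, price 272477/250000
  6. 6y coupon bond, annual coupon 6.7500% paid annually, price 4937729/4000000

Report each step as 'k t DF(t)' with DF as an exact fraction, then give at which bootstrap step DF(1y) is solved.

step 1 [1y] zero: DF = P = 613/625 ≈ 0.980800
step 2 [2y] zero: DF = P = 9693/10000 ≈ 0.969300
step 3 [3y] bond c/1=3/40: DF=(233007/200000 − 3/40·(0.980800+0.969300))/(1+3/40) = 9477/10000 ≈ 0.947700
step 4 [4y] swap r/1=473/19016: DF=(1 − 473/19016·(0.980800+0.969300+0.947700))/(1+473/19016) = 4527/5000 ≈ 0.905400
step 5 [5y] bond c/1=9/200: DF=(272477/250000 − 9/200·(0.980800+0.969300+0.947700+0.905400))/(1+9/200) = 1099/1250 ≈ 0.879200
step 6 [6y] bond c/1=27/400: DF=(4937729/4000000 − 27/400·(0.980800+0.969300+0.947700+0.905400+0.879200))/(1+27/400) = 8603/10000 ≈ 0.860300

1 1 613/625
2 2 9693/10000
3 3 9477/10000
4 4 4527/5000
5 5 1099/1250
6 6 8603/10000
DF(1y) is solved at step 1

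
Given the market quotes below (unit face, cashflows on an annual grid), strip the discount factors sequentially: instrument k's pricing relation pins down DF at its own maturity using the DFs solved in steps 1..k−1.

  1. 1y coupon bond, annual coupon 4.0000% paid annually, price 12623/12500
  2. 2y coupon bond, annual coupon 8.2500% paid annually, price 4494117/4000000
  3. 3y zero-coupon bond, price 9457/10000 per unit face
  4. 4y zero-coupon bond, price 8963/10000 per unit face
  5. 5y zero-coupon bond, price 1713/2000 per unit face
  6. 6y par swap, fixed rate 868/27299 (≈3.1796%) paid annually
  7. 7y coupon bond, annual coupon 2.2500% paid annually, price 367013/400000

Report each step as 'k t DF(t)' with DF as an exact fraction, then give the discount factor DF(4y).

step 1 [1y] bond c/1=1/25: DF=(12623/12500 − 1/25·(0))/(1+1/25) = 971/1000 ≈ 0.971000
step 2 [2y] bond c/1=33/400: DF=(4494117/4000000 − 33/400·(0.971000))/(1+33/400) = 9639/10000 ≈ 0.963900
step 3 [3y] zero: DF = P = 9457/10000 ≈ 0.945700
step 4 [4y] zero: DF = P = 8963/10000 ≈ 0.896300
step 5 [5y] zero: DF = P = 1713/2000 ≈ 0.856500
step 6 [6y] swap r/1=868/27299: DF=(1 − 868/27299·(0.971000+0.963900+0.945700+0.896300+0.856500))/(1+868/27299) = 1033/1250 ≈ 0.826400
step 7 [7y] bond c/1=9/400: DF=(367013/400000 − 9/400·(0.971000+0.963900+0.945700+0.896300+0.856500+0.826400))/(1+9/400) = 1943/2500 ≈ 0.777200

1 1 971/1000
2 2 9639/10000
3 3 9457/10000
4 4 8963/10000
5 5 1713/2000
6 6 1033/1250
7 7 1943/2500
DF(4y) = 8963/10000 ≈ 0.896300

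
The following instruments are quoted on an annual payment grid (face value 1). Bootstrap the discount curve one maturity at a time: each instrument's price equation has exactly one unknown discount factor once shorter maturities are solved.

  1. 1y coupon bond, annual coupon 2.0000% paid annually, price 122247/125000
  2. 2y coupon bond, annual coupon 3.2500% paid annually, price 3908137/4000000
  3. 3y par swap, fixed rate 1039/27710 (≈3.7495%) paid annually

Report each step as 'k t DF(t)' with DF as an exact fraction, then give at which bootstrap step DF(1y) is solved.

1 1 2397/2500
2 2 9161/10000
3 3 8961/10000
DF(1y) is solved at step 1

step 1 [1y] bond c/1=1/50: DF=(122247/125000 − 1/50·(0))/(1+1/50) = 2397/2500 ≈ 0.958800
step 2 [2y] bond c/1=13/400: DF=(3908137/4000000 − 13/400·(0.958800))/(1+13/400) = 9161/10000 ≈ 0.916100
step 3 [3y] swap r/1=1039/27710: DF=(1 − 1039/27710·(0.958800+0.916100))/(1+1039/27710) = 8961/10000 ≈ 0.896100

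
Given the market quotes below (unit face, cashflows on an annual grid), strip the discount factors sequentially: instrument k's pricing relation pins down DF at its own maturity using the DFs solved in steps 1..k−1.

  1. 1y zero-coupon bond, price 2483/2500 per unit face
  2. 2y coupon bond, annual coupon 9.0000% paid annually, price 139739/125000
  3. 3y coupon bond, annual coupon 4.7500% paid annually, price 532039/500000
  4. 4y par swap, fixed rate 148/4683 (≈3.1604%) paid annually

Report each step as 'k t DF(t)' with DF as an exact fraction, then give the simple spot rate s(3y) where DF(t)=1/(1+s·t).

1 1 2483/2500
2 2 2359/2500
3 3 116/125
4 4 551/625
s(3y) = (1/(116/125) − 1)/(3) = 3/116 ≈ 2.5862%

step 1 [1y] zero: DF = P = 2483/2500 ≈ 0.993200
step 2 [2y] bond c/1=9/100: DF=(139739/125000 − 9/100·(0.993200))/(1+9/100) = 2359/2500 ≈ 0.943600
step 3 [3y] bond c/1=19/400: DF=(532039/500000 − 19/400·(0.993200+0.943600))/(1+19/400) = 116/125 ≈ 0.928000
step 4 [4y] swap r/1=148/4683: DF=(1 − 148/4683·(0.993200+0.943600+0.928000))/(1+148/4683) = 551/625 ≈ 0.881600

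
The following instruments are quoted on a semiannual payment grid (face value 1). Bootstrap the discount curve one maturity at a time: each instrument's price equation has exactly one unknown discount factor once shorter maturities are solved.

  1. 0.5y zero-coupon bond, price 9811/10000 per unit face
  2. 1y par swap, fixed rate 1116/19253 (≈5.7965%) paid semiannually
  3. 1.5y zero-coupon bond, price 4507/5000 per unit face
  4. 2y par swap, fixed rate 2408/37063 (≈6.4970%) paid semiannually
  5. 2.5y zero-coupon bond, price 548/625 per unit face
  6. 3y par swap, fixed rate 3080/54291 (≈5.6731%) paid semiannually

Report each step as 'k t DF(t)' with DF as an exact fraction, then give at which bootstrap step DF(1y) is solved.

1 1/2 9811/10000
2 1 4721/5000
3 3/2 4507/5000
4 2 2199/2500
5 5/2 548/625
6 3 423/500
DF(1y) is solved at step 2

step 1 [0.5y] zero: DF = P = 9811/10000 ≈ 0.981100
step 2 [1y] swap r/2=558/19253: DF=(1 − 558/19253·(0.981100))/(1+558/19253) = 4721/5000 ≈ 0.944200
step 3 [1.5y] zero: DF = P = 4507/5000 ≈ 0.901400
step 4 [2y] swap r/2=1204/37063: DF=(1 − 1204/37063·(0.981100+0.944200+0.901400))/(1+1204/37063) = 2199/2500 ≈ 0.879600
step 5 [2.5y] zero: DF = P = 548/625 ≈ 0.876800
step 6 [3y] swap r/2=1540/54291: DF=(1 − 1540/54291·(0.981100+0.944200+0.901400+0.879600+0.876800))/(1+1540/54291) = 423/500 ≈ 0.846000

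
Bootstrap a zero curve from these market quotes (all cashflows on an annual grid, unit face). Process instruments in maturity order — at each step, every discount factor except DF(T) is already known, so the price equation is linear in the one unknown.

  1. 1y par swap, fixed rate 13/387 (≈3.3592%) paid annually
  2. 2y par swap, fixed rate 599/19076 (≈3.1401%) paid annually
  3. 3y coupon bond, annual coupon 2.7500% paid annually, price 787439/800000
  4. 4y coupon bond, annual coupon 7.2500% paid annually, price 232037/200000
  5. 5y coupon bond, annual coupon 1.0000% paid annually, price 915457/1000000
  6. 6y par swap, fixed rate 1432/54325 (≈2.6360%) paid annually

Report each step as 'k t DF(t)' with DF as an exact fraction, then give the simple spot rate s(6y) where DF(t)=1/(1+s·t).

step 1 [1y] swap r/1=13/387: DF=(1 − 13/387·(0))/(1+13/387) = 387/400 ≈ 0.967500
step 2 [2y] swap r/1=599/19076: DF=(1 − 599/19076·(0.967500))/(1+599/19076) = 9401/10000 ≈ 0.940100
step 3 [3y] bond c/1=11/400: DF=(787439/800000 − 11/400·(0.967500+0.940100))/(1+11/400) = 9069/10000 ≈ 0.906900
step 4 [4y] bond c/1=29/400: DF=(232037/200000 − 29/400·(0.967500+0.940100+0.906900))/(1+29/400) = 1783/2000 ≈ 0.891500
step 5 [5y] bond c/1=1/100: DF=(915457/1000000 − 1/100·(0.967500+0.940100+0.906900+0.891500))/(1+1/100) = 8697/10000 ≈ 0.869700
step 6 [6y] swap r/1=1432/54325: DF=(1 − 1432/54325·(0.967500+0.940100+0.906900+0.891500+0.869700))/(1+1432/54325) = 1071/1250 ≈ 0.856800

1 1 387/400
2 2 9401/10000
3 3 9069/10000
4 4 1783/2000
5 5 8697/10000
6 6 1071/1250
s(6y) = (1/(1071/1250) − 1)/(6) = 179/6426 ≈ 2.7856%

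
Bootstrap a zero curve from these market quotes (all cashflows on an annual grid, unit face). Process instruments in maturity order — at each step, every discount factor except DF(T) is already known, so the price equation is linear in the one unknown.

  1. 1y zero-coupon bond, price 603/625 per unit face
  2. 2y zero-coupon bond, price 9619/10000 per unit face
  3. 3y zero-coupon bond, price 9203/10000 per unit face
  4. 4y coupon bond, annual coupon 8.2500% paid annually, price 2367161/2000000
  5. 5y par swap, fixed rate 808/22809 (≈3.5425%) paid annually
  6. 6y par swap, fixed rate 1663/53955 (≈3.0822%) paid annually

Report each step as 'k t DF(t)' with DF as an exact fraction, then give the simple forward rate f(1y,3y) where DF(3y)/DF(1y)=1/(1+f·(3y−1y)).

1 1 603/625
2 2 9619/10000
3 3 9203/10000
4 4 2191/2500
5 5 524/625
6 6 8337/10000
f(1y,3y) = ((603/625)/(9203/10000) − 1)/(2) = 445/18406 ≈ 2.4177%

step 1 [1y] zero: DF = P = 603/625 ≈ 0.964800
step 2 [2y] zero: DF = P = 9619/10000 ≈ 0.961900
step 3 [3y] zero: DF = P = 9203/10000 ≈ 0.920300
step 4 [4y] bond c/1=33/400: DF=(2367161/2000000 − 33/400·(0.964800+0.961900+0.920300))/(1+33/400) = 2191/2500 ≈ 0.876400
step 5 [5y] swap r/1=808/22809: DF=(1 − 808/22809·(0.964800+0.961900+0.920300+0.876400))/(1+808/22809) = 524/625 ≈ 0.838400
step 6 [6y] swap r/1=1663/53955: DF=(1 − 1663/53955·(0.964800+0.961900+0.920300+0.876400+0.838400))/(1+1663/53955) = 8337/10000 ≈ 0.833700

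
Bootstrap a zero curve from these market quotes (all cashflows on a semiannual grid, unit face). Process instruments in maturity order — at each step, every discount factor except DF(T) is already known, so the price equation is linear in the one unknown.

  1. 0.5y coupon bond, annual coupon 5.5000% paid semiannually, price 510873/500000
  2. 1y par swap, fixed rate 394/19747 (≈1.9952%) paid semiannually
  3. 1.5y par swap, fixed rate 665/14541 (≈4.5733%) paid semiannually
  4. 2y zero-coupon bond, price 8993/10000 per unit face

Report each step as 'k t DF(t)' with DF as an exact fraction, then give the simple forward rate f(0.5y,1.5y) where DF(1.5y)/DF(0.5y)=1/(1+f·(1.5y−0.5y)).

1 1/2 1243/1250
2 1 9803/10000
3 3/2 1867/2000
4 2 8993/10000
f(0.5y,1.5y) = ((1243/1250)/(1867/2000) − 1)/(1) = 609/9335 ≈ 6.5238%

step 1 [0.5y] bond c/2=11/400: DF=(510873/500000 − 11/400·(0))/(1+11/400) = 1243/1250 ≈ 0.994400
step 2 [1y] swap r/2=197/19747: DF=(1 − 197/19747·(0.994400))/(1+197/19747) = 9803/10000 ≈ 0.980300
step 3 [1.5y] swap r/2=665/29082: DF=(1 − 665/29082·(0.994400+0.980300))/(1+665/29082) = 1867/2000 ≈ 0.933500
step 4 [2y] zero: DF = P = 8993/10000 ≈ 0.899300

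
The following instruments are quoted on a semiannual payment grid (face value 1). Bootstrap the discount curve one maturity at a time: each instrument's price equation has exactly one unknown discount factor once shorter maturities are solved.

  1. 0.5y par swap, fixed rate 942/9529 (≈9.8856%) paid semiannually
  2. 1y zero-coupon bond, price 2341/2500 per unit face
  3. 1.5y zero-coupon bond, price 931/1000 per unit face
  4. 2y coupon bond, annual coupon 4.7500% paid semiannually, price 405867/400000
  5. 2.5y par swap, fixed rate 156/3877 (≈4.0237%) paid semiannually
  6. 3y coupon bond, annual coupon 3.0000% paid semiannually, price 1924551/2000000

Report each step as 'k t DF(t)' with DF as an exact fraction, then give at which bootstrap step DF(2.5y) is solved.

1 1/2 9529/10000
2 1 2341/2500
3 3/2 931/1000
4 2 9257/10000
5 5/2 1133/1250
6 3 8793/10000
DF(2.5y) is solved at step 5

step 1 [0.5y] swap r/2=471/9529: DF=(1 − 471/9529·(0))/(1+471/9529) = 9529/10000 ≈ 0.952900
step 2 [1y] zero: DF = P = 2341/2500 ≈ 0.936400
step 3 [1.5y] zero: DF = P = 931/1000 ≈ 0.931000
step 4 [2y] bond c/2=19/800: DF=(405867/400000 − 19/800·(0.952900+0.936400+0.931000))/(1+19/800) = 9257/10000 ≈ 0.925700
step 5 [2.5y] swap r/2=78/3877: DF=(1 − 78/3877·(0.952900+0.936400+0.931000+0.925700))/(1+78/3877) = 1133/1250 ≈ 0.906400
step 6 [3y] bond c/2=3/200: DF=(1924551/2000000 − 3/200·(0.952900+0.936400+0.931000+0.925700+0.906400))/(1+3/200) = 8793/10000 ≈ 0.879300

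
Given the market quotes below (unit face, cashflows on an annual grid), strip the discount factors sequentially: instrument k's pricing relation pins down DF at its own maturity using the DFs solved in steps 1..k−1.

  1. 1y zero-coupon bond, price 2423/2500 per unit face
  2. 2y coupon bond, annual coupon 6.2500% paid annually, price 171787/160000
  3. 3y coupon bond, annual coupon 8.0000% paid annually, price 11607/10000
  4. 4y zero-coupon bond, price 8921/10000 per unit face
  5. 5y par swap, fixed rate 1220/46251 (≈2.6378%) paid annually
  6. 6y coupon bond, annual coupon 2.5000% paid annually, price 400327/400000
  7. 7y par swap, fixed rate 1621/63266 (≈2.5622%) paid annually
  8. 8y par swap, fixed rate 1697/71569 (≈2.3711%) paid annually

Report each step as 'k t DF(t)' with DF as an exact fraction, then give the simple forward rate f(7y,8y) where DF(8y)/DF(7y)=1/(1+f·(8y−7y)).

1 1 2423/2500
2 2 1907/2000
3 3 9323/10000
4 4 8921/10000
5 5 439/500
6 6 2159/2500
7 7 8379/10000
8 8 8303/10000
f(7y,8y) = ((8379/10000)/(8303/10000) − 1)/(1) = 4/437 ≈ 0.9153%

step 1 [1y] zero: DF = P = 2423/2500 ≈ 0.969200
step 2 [2y] bond c/1=1/16: DF=(171787/160000 − 1/16·(0.969200))/(1+1/16) = 1907/2000 ≈ 0.953500
step 3 [3y] bond c/1=2/25: DF=(11607/10000 − 2/25·(0.969200+0.953500))/(1+2/25) = 9323/10000 ≈ 0.932300
step 4 [4y] zero: DF = P = 8921/10000 ≈ 0.892100
step 5 [5y] swap r/1=1220/46251: DF=(1 − 1220/46251·(0.969200+0.953500+0.932300+0.892100))/(1+1220/46251) = 439/500 ≈ 0.878000
step 6 [6y] bond c/1=1/40: DF=(400327/400000 − 1/40·(0.969200+0.953500+0.932300+0.892100+0.878000))/(1+1/40) = 2159/2500 ≈ 0.863600
step 7 [7y] swap r/1=1621/63266: DF=(1 − 1621/63266·(0.969200+0.953500+0.932300+0.892100+0.878000+0.863600))/(1+1621/63266) = 8379/10000 ≈ 0.837900
step 8 [8y] swap r/1=1697/71569: DF=(1 − 1697/71569·(0.969200+0.953500+0.932300+0.892100+0.878000+0.863600+0.837900))/(1+1697/71569) = 8303/10000 ≈ 0.830300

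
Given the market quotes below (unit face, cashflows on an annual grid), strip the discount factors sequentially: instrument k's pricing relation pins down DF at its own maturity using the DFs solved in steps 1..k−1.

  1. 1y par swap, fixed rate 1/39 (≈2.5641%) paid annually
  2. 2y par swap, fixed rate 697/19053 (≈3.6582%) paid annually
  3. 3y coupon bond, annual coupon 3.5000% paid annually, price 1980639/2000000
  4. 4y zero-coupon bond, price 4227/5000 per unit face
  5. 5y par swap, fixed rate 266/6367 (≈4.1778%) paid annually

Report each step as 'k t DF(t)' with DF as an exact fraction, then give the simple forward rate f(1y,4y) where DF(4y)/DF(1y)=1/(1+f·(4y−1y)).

step 1 [1y] swap r/1=1/39: DF=(1 − 1/39·(0))/(1+1/39) = 39/40 ≈ 0.975000
step 2 [2y] swap r/1=697/19053: DF=(1 − 697/19053·(0.975000))/(1+697/19053) = 9303/10000 ≈ 0.930300
step 3 [3y] bond c/1=7/200: DF=(1980639/2000000 − 7/200·(0.975000+0.930300))/(1+7/200) = 2231/2500 ≈ 0.892400
step 4 [4y] zero: DF = P = 4227/5000 ≈ 0.845400
step 5 [5y] swap r/1=266/6367: DF=(1 − 266/6367·(0.975000+0.930300+0.892400+0.845400))/(1+266/6367) = 4069/5000 ≈ 0.813800

1 1 39/40
2 2 9303/10000
3 3 2231/2500
4 4 4227/5000
5 5 4069/5000
f(1y,4y) = ((39/40)/(4227/5000) − 1)/(3) = 72/1409 ≈ 5.1100%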